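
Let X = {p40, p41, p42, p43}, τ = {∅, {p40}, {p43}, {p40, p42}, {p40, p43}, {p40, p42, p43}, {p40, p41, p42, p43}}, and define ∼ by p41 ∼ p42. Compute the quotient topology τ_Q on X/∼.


X/∼ = {[p40], [p41=p42], [p43]}; |τ_Q| = 5.

Equivalence classes: [p40], [p41=p42], [p43].
Quotient map π: X → X/∼ sends p40 ↦ [p40], p41 ↦ [p41=p42], p42 ↦ [p41=p42], p43 ↦ [p43].
For each subset V ⊆ X/∼, compute π^{-1}(V) ⊆ X and check whether π^{-1}(V) ∈ τ. V is open in τ_Q iff π^{-1}(V) ∈ τ.
  V = {}: π^{-1}(V) = ∅ ∈ τ ✓.
  V = {[p40]}: π^{-1}(V) = {p40} ∈ τ ✓.
  V = {[p41=p42]}: π^{-1}(V) = {p41, p42} ∉ τ ✗.
  V = {[p40], [p41=p42]}: π^{-1}(V) = {p40, p41, p42} ∉ τ ✗.
  V = {[p43]}: π^{-1}(V) = {p43} ∈ τ ✓.
  V = {[p40], [p43]}: π^{-1}(V) = {p40, p43} ∈ τ ✓.
  V = {[p41=p42], [p43]}: π^{-1}(V) = {p41, p42, p43} ∉ τ ✗.
  V = {[p40], [p41=p42], [p43]}: π^{-1}(V) = {p40, p41, p42, p43} ∈ τ ✓.
Open sets in the quotient: τ_Q = {{}, {[p40]}, {[p43]}, {[p40], [p43]}, {[p40], [p41=p42], [p43]}} (5 elements).


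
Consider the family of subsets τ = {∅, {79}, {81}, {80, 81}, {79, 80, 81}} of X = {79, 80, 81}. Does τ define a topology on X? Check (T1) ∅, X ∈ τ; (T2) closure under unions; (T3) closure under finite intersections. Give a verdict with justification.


τ is NOT a topology on X.

Axiom (T1): ∅ ∈ τ? Yes; X ∈ τ? Yes.
Axiom (T2/T3): check pairwise unions and intersections of members of τ.
Counterexample for (T2): {79} ∪ {81} = {79, 81} ∉ τ. Therefore τ is NOT a topology.


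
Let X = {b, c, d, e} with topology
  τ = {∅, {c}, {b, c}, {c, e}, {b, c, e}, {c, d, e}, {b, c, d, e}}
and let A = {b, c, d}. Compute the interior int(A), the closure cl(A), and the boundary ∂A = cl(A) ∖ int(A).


int(A) = {b, c}, cl(A) = {b, c, d, e}, ∂A = {d, e}.

Closed sets in (X, τ) are complements of opens:
  closed(X, τ) = {∅, {b}, {d}, {b, d}, {d, e}, {b, d, e}, {b, c, d, e}}.
int(A) = ⋃ {U ∈ τ : U ⊆ A}. Opens contained in A: ∅, {c}, {b, c}.
Taking the union of these: int(A) = {b, c}.
cl(A) = ⋂ {C closed : A ⊆ C}. Closed sets containing A: {b, c, d, e}.
Intersecting these: cl(A) = {b, c, d, e}.
∂A = cl(A) ∖ int(A) = {b, c, d, e} ∖ {b, c} = {d, e}.


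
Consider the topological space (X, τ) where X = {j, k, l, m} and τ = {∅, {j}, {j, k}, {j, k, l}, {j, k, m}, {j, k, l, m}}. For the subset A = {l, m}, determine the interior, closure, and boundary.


int(A) = ∅, cl(A) = {l, m}, ∂A = {l, m}.

Closed sets in (X, τ) are complements of opens:
  closed(X, τ) = {∅, {l}, {m}, {l, m}, {k, l, m}, {j, k, l, m}}.
int(A) = ⋃ {U ∈ τ : U ⊆ A}. Opens contained in A: ∅.
Taking the union of these: int(A) = ∅.
cl(A) = ⋂ {C closed : A ⊆ C}. Closed sets containing A: {l, m}, {k, l, m}, {j, k, l, m}.
Intersecting these: cl(A) = {l, m}.
∂A = cl(A) ∖ int(A) = {l, m} ∖ ∅ = {l, m}.


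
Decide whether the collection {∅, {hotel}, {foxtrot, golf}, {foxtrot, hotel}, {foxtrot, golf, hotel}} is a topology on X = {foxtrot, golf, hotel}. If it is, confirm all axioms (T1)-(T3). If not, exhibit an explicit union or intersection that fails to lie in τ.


τ is NOT a topology on X.

Axiom (T1): ∅ ∈ τ? Yes; X ∈ τ? Yes.
Axiom (T2/T3): check pairwise unions and intersections of members of τ.
Counterexample for (T3): {foxtrot, golf} ∩ {foxtrot, hotel} = {foxtrot} ∉ τ. Therefore τ is NOT a topology.


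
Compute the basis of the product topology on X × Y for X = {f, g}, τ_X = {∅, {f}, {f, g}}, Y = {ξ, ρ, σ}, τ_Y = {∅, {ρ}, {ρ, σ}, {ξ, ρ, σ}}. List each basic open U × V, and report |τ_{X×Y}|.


Basis B = {∅ × ∅, {f} × {ρ}, {f} × {ρ, σ}, {f, g} × {ρ}, {f} × {ξ, ρ, σ}, {f, g} × {ρ, σ}, {f, g} × {ξ, ρ, σ}}; |τ_{X×Y}| = 10.

Enumerate products U × V with U ∈ τ_X, V ∈ τ_Y (deduplicated):
  ∅ × ∅ = {} (∅)
  {f} × {ρ} = {(f,ρ)}
  {f} × {ρ, σ} = {(f,ρ), (f,σ)}
  {f, g} × {ρ} = {(f,ρ), (g,ρ)}
  {f} × {ξ, ρ, σ} = {(f,ξ), (f,ρ), (f,σ)}
  {f, g} × {ρ, σ} = {(f,ρ), (f,σ), (g,ρ), (g,σ)}
  {f, g} × {ξ, ρ, σ} = {(f,ξ), (f,ρ), (f,σ), (g,ξ), (g,ρ), (g,σ)}
These 7 distinct sets form the basis B.
Close under arbitrary unions to get τ_{X×Y}; counting gives |τ_{X×Y}| = 10.


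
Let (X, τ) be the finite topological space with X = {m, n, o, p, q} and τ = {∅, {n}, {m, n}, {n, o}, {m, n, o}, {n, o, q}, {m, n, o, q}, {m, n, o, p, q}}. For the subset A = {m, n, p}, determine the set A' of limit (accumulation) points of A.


A' = {m, o, p, q}

For each x ∈ X, list the open sets U ∈ τ with x ∈ U, then check whether U ∩ (A ∖ {x}) ≠ ∅ for every such U.
  x = m: opens ∋ x are {m, n}, {m, n, o}, {m, n, o, q}, {m, n, o, p, q}; each meets A ∖ {m}, so x IS a limit point.
  x = n: open {n} ∋ x has {n} ∩ (A ∖ {n}) = ∅, so x is NOT a limit point.
  x = o: opens ∋ x are {n, o}, {m, n, o}, {n, o, q}, {m, n, o, q}, {m, n, o, p, q}; each meets A ∖ {o}, so x IS a limit point.
  x = p: opens ∋ x are {m, n, o, p, q}; each meets A ∖ {p}, so x IS a limit point.
  x = q: opens ∋ x are {n, o, q}, {m, n, o, q}, {m, n, o, p, q}; each meets A ∖ {q}, so x IS a limit point.
Collecting: A' = {m, o, p, q}.


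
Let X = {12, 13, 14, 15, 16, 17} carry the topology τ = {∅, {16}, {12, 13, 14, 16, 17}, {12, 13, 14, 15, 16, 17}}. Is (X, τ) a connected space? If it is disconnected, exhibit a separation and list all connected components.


(X, τ) is connected.

Find clopen sets (U ∈ τ with X ∖ U ∈ τ):
  U = ∅, X ∖ U = {12, 13, 14, 15, 16, 17} — both open, so U is clopen.
  U = {12, 13, 14, 15, 16, 17}, X ∖ U = ∅ — both open, so U is clopen.
Only trivial clopens (∅ and X) exist, so (X, τ) is connected.
Compute connected components by grouping points that agree on all clopens:
  component: {12, 13, 14, 15, 16, 17}


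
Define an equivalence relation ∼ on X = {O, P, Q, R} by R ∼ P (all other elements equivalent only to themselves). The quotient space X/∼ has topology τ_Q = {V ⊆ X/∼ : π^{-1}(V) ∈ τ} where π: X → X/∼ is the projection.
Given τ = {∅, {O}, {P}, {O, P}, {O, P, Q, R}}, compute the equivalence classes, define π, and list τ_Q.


X/∼ = {[O], [P=R], [Q]}; |τ_Q| = 3.

Equivalence classes: [O], [P=R], [Q].
Quotient map π: X → X/∼ sends O ↦ [O], P ↦ [P=R], Q ↦ [Q], R ↦ [P=R].
For each subset V ⊆ X/∼, compute π^{-1}(V) ⊆ X and check whether π^{-1}(V) ∈ τ. V is open in τ_Q iff π^{-1}(V) ∈ τ.
  V = {}: π^{-1}(V) = ∅ ∈ τ ✓.
  V = {[O]}: π^{-1}(V) = {O} ∈ τ ✓.
  V = {[P=R]}: π^{-1}(V) = {P, R} ∉ τ ✗.
  V = {[O], [P=R]}: π^{-1}(V) = {O, P, R} ∉ τ ✗.
  V = {[Q]}: π^{-1}(V) = {Q} ∉ τ ✗.
  V = {[O], [Q]}: π^{-1}(V) = {O, Q} ∉ τ ✗.
  V = {[P=R], [Q]}: π^{-1}(V) = {P, Q, R} ∉ τ ✗.
  V = {[O], [P=R], [Q]}: π^{-1}(V) = {O, P, Q, R} ∈ τ ✓.
Open sets in the quotient: τ_Q = {{}, {[O]}, {[O], [P=R], [Q]}} (3 elements).


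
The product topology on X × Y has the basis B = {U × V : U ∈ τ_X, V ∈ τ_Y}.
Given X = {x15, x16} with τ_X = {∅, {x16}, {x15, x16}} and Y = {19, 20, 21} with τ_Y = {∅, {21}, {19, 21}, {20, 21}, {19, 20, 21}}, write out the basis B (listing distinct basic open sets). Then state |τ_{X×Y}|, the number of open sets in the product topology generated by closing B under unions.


Basis B = {∅ × ∅, {x16} × {21}, {x15, x16} × {21}, {x16} × {19, 21}, {x16} × {20, 21}, {x16} × {19, 20, 21}, {x15, x16} × {19, 21}, {x15, x16} × {20, 21}, {x15, x16} × {19, 20, 21}}; |τ_{X×Y}| = 14.

Enumerate products U × V with U ∈ τ_X, V ∈ τ_Y (deduplicated):
  ∅ × ∅ = {} (∅)
  {x16} × {21} = {(x16,21)}
  {x15, x16} × {21} = {(x15,21), (x16,21)}
  {x16} × {19, 21} = {(x16,19), (x16,21)}
  {x16} × {20, 21} = {(x16,20), (x16,21)}
  {x16} × {19, 20, 21} = {(x16,19), (x16,20), (x16,21)}
  {x15, x16} × {19, 21} = {(x15,19), (x15,21), (x16,19), (x16,21)}
  {x15, x16} × {20, 21} = {(x15,20), (x15,21), (x16,20), (x16,21)}
  {x15, x16} × {19, 20, 21} = {(x15,19), (x15,20), (x15,21), (x16,19), (x16,20), (x16,21)}
These 9 distinct sets form the basis B.
Close under arbitrary unions to get τ_{X×Y}; counting gives |τ_{X×Y}| = 14.


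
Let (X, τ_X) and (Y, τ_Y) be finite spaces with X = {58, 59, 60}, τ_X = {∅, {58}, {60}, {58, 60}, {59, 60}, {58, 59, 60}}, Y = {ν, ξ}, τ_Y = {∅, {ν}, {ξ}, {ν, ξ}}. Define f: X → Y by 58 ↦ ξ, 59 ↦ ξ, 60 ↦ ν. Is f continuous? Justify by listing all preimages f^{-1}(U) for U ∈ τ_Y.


f is NOT continuous.

Compute f^{-1}(U) for each U ∈ τ_Y:
  U = ∅: f^{-1}(U) = ∅ ∈ τ_X ✓.
  U = {ν}: f^{-1}(U) = {60} ∈ τ_X ✓.
  U = {ξ}: f^{-1}(U) = {58, 59} ∉ τ_X ✗.
  U = {ν, ξ}: f^{-1}(U) = {58, 59, 60} ∈ τ_X ✓.
Found U = {ξ} with f^{-1}(U) = {58, 59} not in τ_X. Therefore f is NOT continuous.


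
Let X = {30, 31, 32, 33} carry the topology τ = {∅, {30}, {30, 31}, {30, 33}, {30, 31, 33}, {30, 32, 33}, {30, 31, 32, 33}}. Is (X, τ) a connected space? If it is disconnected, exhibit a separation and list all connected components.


(X, τ) is connected.

Find clopen sets (U ∈ τ with X ∖ U ∈ τ):
  U = ∅, X ∖ U = {30, 31, 32, 33} — both open, so U is clopen.
  U = {30, 31, 32, 33}, X ∖ U = ∅ — both open, so U is clopen.
Only trivial clopens (∅ and X) exist, so (X, τ) is connected.
Compute connected components by grouping points that agree on all clopens:
  component: {30, 31, 32, 33}


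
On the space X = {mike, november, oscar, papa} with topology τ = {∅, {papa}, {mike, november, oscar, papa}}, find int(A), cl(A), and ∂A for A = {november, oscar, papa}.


int(A) = {papa}, cl(A) = {mike, november, oscar, papa}, ∂A = {mike, november, oscar}.

Closed sets in (X, τ) are complements of opens:
  closed(X, τ) = {∅, {mike, november, oscar}, {mike, november, oscar, papa}}.
int(A) = ⋃ {U ∈ τ : U ⊆ A}. Opens contained in A: ∅, {papa}.
Taking the union of these: int(A) = {papa}.
cl(A) = ⋂ {C closed : A ⊆ C}. Closed sets containing A: {mike, november, oscar, papa}.
Intersecting these: cl(A) = {mike, november, oscar, papa}.
∂A = cl(A) ∖ int(A) = {mike, november, oscar, papa} ∖ {papa} = {mike, november, oscar}.


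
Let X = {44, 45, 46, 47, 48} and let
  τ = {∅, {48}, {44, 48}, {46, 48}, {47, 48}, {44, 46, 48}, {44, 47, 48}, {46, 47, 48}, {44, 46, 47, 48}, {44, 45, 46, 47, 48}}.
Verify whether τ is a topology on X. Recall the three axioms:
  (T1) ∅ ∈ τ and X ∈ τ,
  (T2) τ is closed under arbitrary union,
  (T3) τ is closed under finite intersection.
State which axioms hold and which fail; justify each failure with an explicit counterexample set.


τ IS a topology on X.

Axiom (T1): ∅ ∈ τ? Yes; X ∈ τ? Yes.
Axiom (T2/T3): check pairwise unions and intersections of members of τ.
All pairwise intersections and unions checked — each lies in τ. Therefore τ satisfies (T1), (T2), (T3): it IS a topology on X.


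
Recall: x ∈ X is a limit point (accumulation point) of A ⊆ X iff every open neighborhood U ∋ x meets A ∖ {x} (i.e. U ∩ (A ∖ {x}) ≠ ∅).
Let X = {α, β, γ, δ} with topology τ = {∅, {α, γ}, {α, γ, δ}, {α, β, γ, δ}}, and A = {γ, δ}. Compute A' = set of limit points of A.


A' = {α, β, δ}

For each x ∈ X, list the open sets U ∈ τ with x ∈ U, then check whether U ∩ (A ∖ {x}) ≠ ∅ for every such U.
  x = α: opens ∋ x are {α, γ}, {α, γ, δ}, {α, β, γ, δ}; each meets A ∖ {α}, so x IS a limit point.
  x = β: opens ∋ x are {α, β, γ, δ}; each meets A ∖ {β}, so x IS a limit point.
  x = γ: open {α, γ} ∋ x has {α, γ} ∩ (A ∖ {γ}) = ∅, so x is NOT a limit point.
  x = δ: opens ∋ x are {α, γ, δ}, {α, β, γ, δ}; each meets A ∖ {δ}, so x IS a limit point.
Collecting: A' = {α, β, δ}.


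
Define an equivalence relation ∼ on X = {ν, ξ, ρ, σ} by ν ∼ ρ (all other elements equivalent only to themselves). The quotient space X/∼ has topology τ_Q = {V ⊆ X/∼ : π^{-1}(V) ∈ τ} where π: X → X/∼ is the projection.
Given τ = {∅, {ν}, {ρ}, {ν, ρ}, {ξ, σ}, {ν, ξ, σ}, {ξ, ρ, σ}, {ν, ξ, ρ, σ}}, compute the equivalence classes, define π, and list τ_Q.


X/∼ = {[ν=ρ], [ξ], [σ]}; |τ_Q| = 4.

Equivalence classes: [ν=ρ], [ξ], [σ].
Quotient map π: X → X/∼ sends ν ↦ [ν=ρ], ξ ↦ [ξ], ρ ↦ [ν=ρ], σ ↦ [σ].
For each subset V ⊆ X/∼, compute π^{-1}(V) ⊆ X and check whether π^{-1}(V) ∈ τ. V is open in τ_Q iff π^{-1}(V) ∈ τ.
  V = {}: π^{-1}(V) = ∅ ∈ τ ✓.
  V = {[ν=ρ]}: π^{-1}(V) = {ν, ρ} ∈ τ ✓.
  V = {[ξ]}: π^{-1}(V) = {ξ} ∉ τ ✗.
  V = {[ν=ρ], [ξ]}: π^{-1}(V) = {ν, ξ, ρ} ∉ τ ✗.
  V = {[σ]}: π^{-1}(V) = {σ} ∉ τ ✗.
  V = {[ν=ρ], [σ]}: π^{-1}(V) = {ν, ρ, σ} ∉ τ ✗.
  V = {[ξ], [σ]}: π^{-1}(V) = {ξ, σ} ∈ τ ✓.
  V = {[ν=ρ], [ξ], [σ]}: π^{-1}(V) = {ν, ξ, ρ, σ} ∈ τ ✓.
Open sets in the quotient: τ_Q = {{}, {[ν=ρ]}, {[ξ], [σ]}, {[ν=ρ], [ξ], [σ]}} (4 elements).


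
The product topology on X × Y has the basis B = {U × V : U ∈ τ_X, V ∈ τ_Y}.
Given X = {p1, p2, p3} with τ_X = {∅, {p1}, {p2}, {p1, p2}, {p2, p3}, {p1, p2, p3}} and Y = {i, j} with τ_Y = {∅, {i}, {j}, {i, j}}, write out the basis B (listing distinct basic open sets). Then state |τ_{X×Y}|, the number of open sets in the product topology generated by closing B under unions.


Basis B = {∅ × ∅, {p1} × {i}, {p1} × {j}, {p2} × {i}, {p2} × {j}, {p1} × {i, j}, {p1, p2} × {i}, {p1, p2} × {j}, {p2} × {i, j}, {p2, p3} × {i}, {p2, p3} × {j}, {p1, p2, p3} × {i}, {p1, p2, p3} × {j}, {p1, p2} × {i, j}, {p2, p3} × {i, j}, {p1, p2, p3} × {i, j}}; |τ_{X×Y}| = 36.

Enumerate products U × V with U ∈ τ_X, V ∈ τ_Y (deduplicated):
  ∅ × ∅ = {} (∅)
  {p1} × {i} = {(p1,i)}
  {p1} × {j} = {(p1,j)}
  {p2} × {i} = {(p2,i)}
  {p2} × {j} = {(p2,j)}
  {p1} × {i, j} = {(p1,i), (p1,j)}
  {p1, p2} × {i} = {(p1,i), (p2,i)}
  {p1, p2} × {j} = {(p1,j), (p2,j)}
  {p2} × {i, j} = {(p2,i), (p2,j)}
  {p2, p3} × {i} = {(p2,i), (p3,i)}
  {p2, p3} × {j} = {(p2,j), (p3,j)}
  {p1, p2, p3} × {i} = {(p1,i), (p2,i), (p3,i)}
  {p1, p2, p3} × {j} = {(p1,j), (p2,j), (p3,j)}
  {p1, p2} × {i, j} = {(p1,i), (p1,j), (p2,i), (p2,j)}
  {p2, p3} × {i, j} = {(p2,i), (p2,j), (p3,i), (p3,j)}
  {p1, p2, p3} × {i, j} = {(p1,i), (p1,j), (p2,i), (p2,j), (p3,i), (p3,j)}
These 16 distinct sets form the basis B.
Close under arbitrary unions to get τ_{X×Y}; counting gives |τ_{X×Y}| = 36.


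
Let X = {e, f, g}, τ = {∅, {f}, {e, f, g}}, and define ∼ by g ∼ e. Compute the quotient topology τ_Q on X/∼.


X/∼ = {[e=g], [f]}; |τ_Q| = 3.

Equivalence classes: [e=g], [f].
Quotient map π: X → X/∼ sends e ↦ [e=g], f ↦ [f], g ↦ [e=g].
For each subset V ⊆ X/∼, compute π^{-1}(V) ⊆ X and check whether π^{-1}(V) ∈ τ. V is open in τ_Q iff π^{-1}(V) ∈ τ.
  V = {}: π^{-1}(V) = ∅ ∈ τ ✓.
  V = {[e=g]}: π^{-1}(V) = {e, g} ∉ τ ✗.
  V = {[f]}: π^{-1}(V) = {f} ∈ τ ✓.
  V = {[e=g], [f]}: π^{-1}(V) = {e, f, g} ∈ τ ✓.
Open sets in the quotient: τ_Q = {{}, {[f]}, {[e=g], [f]}} (3 elements).


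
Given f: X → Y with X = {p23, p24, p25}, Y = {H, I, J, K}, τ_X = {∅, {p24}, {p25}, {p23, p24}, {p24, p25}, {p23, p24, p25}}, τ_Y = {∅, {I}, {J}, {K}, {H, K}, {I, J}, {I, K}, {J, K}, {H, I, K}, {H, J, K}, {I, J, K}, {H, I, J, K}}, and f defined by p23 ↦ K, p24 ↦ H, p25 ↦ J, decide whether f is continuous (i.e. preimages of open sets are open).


f is NOT continuous.

Compute f^{-1}(U) for each U ∈ τ_Y:
  U = ∅: f^{-1}(U) = ∅ ∈ τ_X ✓.
  U = {I}: f^{-1}(U) = ∅ ∈ τ_X ✓.
  U = {J}: f^{-1}(U) = {p25} ∈ τ_X ✓.
  U = {K}: f^{-1}(U) = {p23} ∉ τ_X ✗.
  U = {H, K}: f^{-1}(U) = {p23, p24} ∈ τ_X ✓.
  U = {I, J}: f^{-1}(U) = {p25} ∈ τ_X ✓.
  U = {I, K}: f^{-1}(U) = {p23} ∉ τ_X ✗.
  U = {J, K}: f^{-1}(U) = {p23, p25} ∉ τ_X ✗.
  U = {H, I, K}: f^{-1}(U) = {p23, p24} ∈ τ_X ✓.
  U = {H, J, K}: f^{-1}(U) = {p23, p24, p25} ∈ τ_X ✓.
  U = {I, J, K}: f^{-1}(U) = {p23, p25} ∉ τ_X ✗.
  U = {H, I, J, K}: f^{-1}(U) = {p23, p24, p25} ∈ τ_X ✓.
Found U = {K} with f^{-1}(U) = {p23} not in τ_X. Therefore f is NOT continuous.


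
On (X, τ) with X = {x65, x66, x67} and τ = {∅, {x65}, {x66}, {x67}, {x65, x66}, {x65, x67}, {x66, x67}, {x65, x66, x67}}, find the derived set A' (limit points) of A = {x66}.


A' = ∅

For each x ∈ X, list the open sets U ∈ τ with x ∈ U, then check whether U ∩ (A ∖ {x}) ≠ ∅ for every such U.
  x = x65: open {x65} ∋ x has {x65} ∩ (A ∖ {x65}) = ∅, so x is NOT a limit point.
  x = x66: open {x66} ∋ x has {x66} ∩ (A ∖ {x66}) = ∅, so x is NOT a limit point.
  x = x67: open {x67} ∋ x has {x67} ∩ (A ∖ {x67}) = ∅, so x is NOT a limit point.
Collecting: A' = ∅.


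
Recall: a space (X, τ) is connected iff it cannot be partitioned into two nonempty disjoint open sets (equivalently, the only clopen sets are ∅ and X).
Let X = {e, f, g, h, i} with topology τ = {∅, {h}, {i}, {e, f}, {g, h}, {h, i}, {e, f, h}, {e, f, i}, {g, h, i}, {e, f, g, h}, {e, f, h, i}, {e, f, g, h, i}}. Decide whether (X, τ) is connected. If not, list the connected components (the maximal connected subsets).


(X, τ) is disconnected; components = [{i}, {e, f}, {g, h}].

Find clopen sets (U ∈ τ with X ∖ U ∈ τ):
  U = ∅, X ∖ U = {e, f, g, h, i} — both open, so U is clopen.
  U = {i}, X ∖ U = {e, f, g, h} — both open, so U is clopen.
  U = {e, f}, X ∖ U = {g, h, i} — both open, so U is clopen.
  U = {g, h}, X ∖ U = {e, f, i} — both open, so U is clopen.
  U = {e, f, i}, X ∖ U = {g, h} — both open, so U is clopen.
  U = {g, h, i}, X ∖ U = {e, f} — both open, so U is clopen.
  U = {e, f, g, h}, X ∖ U = {i} — both open, so U is clopen.
  U = {e, f, g, h, i}, X ∖ U = ∅ — both open, so U is clopen.
Nontrivial clopen(s) exist: e.g. {g, h}. So (X, τ) is disconnected.
Compute connected components by grouping points that agree on all clopens:
  component: {i}
  component: {e, f}
  component: {g, h}


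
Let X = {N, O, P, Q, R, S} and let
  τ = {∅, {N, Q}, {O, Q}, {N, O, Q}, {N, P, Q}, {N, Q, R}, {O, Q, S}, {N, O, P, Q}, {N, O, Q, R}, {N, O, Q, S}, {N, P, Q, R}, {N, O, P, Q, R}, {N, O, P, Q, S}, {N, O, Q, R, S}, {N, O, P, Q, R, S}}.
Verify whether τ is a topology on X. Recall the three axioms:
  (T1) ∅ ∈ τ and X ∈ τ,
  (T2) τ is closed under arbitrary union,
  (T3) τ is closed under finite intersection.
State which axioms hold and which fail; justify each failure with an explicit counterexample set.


τ is NOT a topology on X.

Axiom (T1): ∅ ∈ τ? Yes; X ∈ τ? Yes.
Axiom (T2/T3): check pairwise unions and intersections of members of τ.
Counterexample for (T3): {N, Q} ∩ {O, Q} = {Q} ∉ τ. Therefore τ is NOT a topology.


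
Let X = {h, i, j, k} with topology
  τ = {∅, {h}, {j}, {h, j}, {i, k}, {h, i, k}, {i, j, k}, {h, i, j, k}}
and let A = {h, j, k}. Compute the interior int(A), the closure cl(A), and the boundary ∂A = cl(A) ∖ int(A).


int(A) = {h, j}, cl(A) = {h, i, j, k}, ∂A = {i, k}.

Closed sets in (X, τ) are complements of opens:
  closed(X, τ) = {∅, {h}, {j}, {h, j}, {i, k}, {h, i, k}, {i, j, k}, {h, i, j, k}}.
int(A) = ⋃ {U ∈ τ : U ⊆ A}. Opens contained in A: ∅, {h}, {j}, {h, j}.
Taking the union of these: int(A) = {h, j}.
cl(A) = ⋂ {C closed : A ⊆ C}. Closed sets containing A: {h, i, j, k}.
Intersecting these: cl(A) = {h, i, j, k}.
∂A = cl(A) ∖ int(A) = {h, i, j, k} ∖ {h, j} = {i, k}.


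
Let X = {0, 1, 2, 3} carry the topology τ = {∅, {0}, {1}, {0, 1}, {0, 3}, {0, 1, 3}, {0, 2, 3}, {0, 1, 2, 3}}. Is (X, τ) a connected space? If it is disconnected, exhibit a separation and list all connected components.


(X, τ) is disconnected; components = [{1}, {0, 2, 3}].

Find clopen sets (U ∈ τ with X ∖ U ∈ τ):
  U = ∅, X ∖ U = {0, 1, 2, 3} — both open, so U is clopen.
  U = {1}, X ∖ U = {0, 2, 3} — both open, so U is clopen.
  U = {0, 2, 3}, X ∖ U = {1} — both open, so U is clopen.
  U = {0, 1, 2, 3}, X ∖ U = ∅ — both open, so U is clopen.
Nontrivial clopen(s) exist: e.g. {0, 2, 3}. So (X, τ) is disconnected.
Compute connected components by grouping points that agree on all clopens:
  component: {1}
  component: {0, 2, 3}


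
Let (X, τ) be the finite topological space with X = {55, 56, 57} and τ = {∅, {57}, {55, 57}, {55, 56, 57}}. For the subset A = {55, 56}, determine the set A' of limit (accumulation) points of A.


A' = {56}

For each x ∈ X, list the open sets U ∈ τ with x ∈ U, then check whether U ∩ (A ∖ {x}) ≠ ∅ for every such U.
  x = 55: open {55, 57} ∋ x has {55, 57} ∩ (A ∖ {55}) = ∅, so x is NOT a limit point.
  x = 56: opens ∋ x are {55, 56, 57}; each meets A ∖ {56}, so x IS a limit point.
  x = 57: open {57} ∋ x has {57} ∩ (A ∖ {57}) = ∅, so x is NOT a limit point.
Collecting: A' = {56}.


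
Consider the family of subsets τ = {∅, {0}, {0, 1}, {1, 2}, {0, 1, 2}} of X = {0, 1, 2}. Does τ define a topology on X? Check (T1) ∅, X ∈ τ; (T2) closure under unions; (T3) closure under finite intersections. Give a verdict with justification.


τ is NOT a topology on X.

Axiom (T1): ∅ ∈ τ? Yes; X ∈ τ? Yes.
Axiom (T2/T3): check pairwise unions and intersections of members of τ.
Counterexample for (T3): {0, 1} ∩ {1, 2} = {1} ∉ τ. Therefore τ is NOT a topology.


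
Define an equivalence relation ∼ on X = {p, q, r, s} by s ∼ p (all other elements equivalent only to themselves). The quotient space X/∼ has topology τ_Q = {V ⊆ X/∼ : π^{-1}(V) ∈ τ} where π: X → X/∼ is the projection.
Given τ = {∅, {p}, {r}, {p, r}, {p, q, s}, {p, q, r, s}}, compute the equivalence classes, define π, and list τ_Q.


X/∼ = {[p=s], [q], [r]}; |τ_Q| = 4.

Equivalence classes: [p=s], [q], [r].
Quotient map π: X → X/∼ sends p ↦ [p=s], q ↦ [q], r ↦ [r], s ↦ [p=s].
For each subset V ⊆ X/∼, compute π^{-1}(V) ⊆ X and check whether π^{-1}(V) ∈ τ. V is open in τ_Q iff π^{-1}(V) ∈ τ.
  V = {}: π^{-1}(V) = ∅ ∈ τ ✓.
  V = {[p=s]}: π^{-1}(V) = {p, s} ∉ τ ✗.
  V = {[q]}: π^{-1}(V) = {q} ∉ τ ✗.
  V = {[p=s], [q]}: π^{-1}(V) = {p, q, s} ∈ τ ✓.
  V = {[r]}: π^{-1}(V) = {r} ∈ τ ✓.
  V = {[p=s], [r]}: π^{-1}(V) = {p, r, s} ∉ τ ✗.
  V = {[q], [r]}: π^{-1}(V) = {q, r} ∉ τ ✗.
  V = {[p=s], [q], [r]}: π^{-1}(V) = {p, q, r, s} ∈ τ ✓.
Open sets in the quotient: τ_Q = {{}, {[p=s], [q]}, {[r]}, {[p=s], [q], [r]}} (4 elements).


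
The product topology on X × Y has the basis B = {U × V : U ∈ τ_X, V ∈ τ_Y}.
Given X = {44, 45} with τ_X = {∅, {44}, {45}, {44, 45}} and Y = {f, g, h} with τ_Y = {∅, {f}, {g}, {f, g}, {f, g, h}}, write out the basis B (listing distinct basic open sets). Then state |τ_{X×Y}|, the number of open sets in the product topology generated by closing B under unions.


Basis B = {∅ × ∅, {44} × {f}, {44} × {g}, {45} × {f}, {45} × {g}, {44} × {f, g}, {44, 45} × {f}, {44, 45} × {g}, {45} × {f, g}, {44} × {f, g, h}, {45} × {f, g, h}, {44, 45} × {f, g}, {44, 45} × {f, g, h}}; |τ_{X×Y}| = 25.

Enumerate products U × V with U ∈ τ_X, V ∈ τ_Y (deduplicated):
  ∅ × ∅ = {} (∅)
  {44} × {f} = {(44,f)}
  {44} × {g} = {(44,g)}
  {45} × {f} = {(45,f)}
  {45} × {g} = {(45,g)}
  {44} × {f, g} = {(44,f), (44,g)}
  {44, 45} × {f} = {(44,f), (45,f)}
  {44, 45} × {g} = {(44,g), (45,g)}
  {45} × {f, g} = {(45,f), (45,g)}
  {44} × {f, g, h} = {(44,f), (44,g), (44,h)}
  {45} × {f, g, h} = {(45,f), (45,g), (45,h)}
  {44, 45} × {f, g} = {(44,f), (44,g), (45,f), (45,g)}
  {44, 45} × {f, g, h} = {(44,f), (44,g), (44,h), (45,f), (45,g), (45,h)}
These 13 distinct sets form the basis B.
Close under arbitrary unions to get τ_{X×Y}; counting gives |τ_{X×Y}| = 25.


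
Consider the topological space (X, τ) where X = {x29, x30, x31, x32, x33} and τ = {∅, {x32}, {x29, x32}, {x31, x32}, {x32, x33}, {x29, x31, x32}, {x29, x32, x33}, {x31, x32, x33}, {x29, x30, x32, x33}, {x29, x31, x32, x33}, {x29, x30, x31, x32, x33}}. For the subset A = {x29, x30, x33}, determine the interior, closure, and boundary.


int(A) = ∅, cl(A) = {x29, x30, x33}, ∂A = {x29, x30, x33}.

Closed sets in (X, τ) are complements of opens:
  closed(X, τ) = {∅, {x30}, {x31}, {x29, x30}, {x30, x31}, {x30, x33}, {x29, x30, x31}, {x29, x30, x33}, {x30, x31, x33}, {x29, x30, x31, x33}, {x29, x30, x31, x32, x33}}.
int(A) = ⋃ {U ∈ τ : U ⊆ A}. Opens contained in A: ∅.
Taking the union of these: int(A) = ∅.
cl(A) = ⋂ {C closed : A ⊆ C}. Closed sets containing A: {x29, x30, x33}, {x29, x30, x31, x33}, {x29, x30, x31, x32, x33}.
Intersecting these: cl(A) = {x29, x30, x33}.
∂A = cl(A) ∖ int(A) = {x29, x30, x33} ∖ ∅ = {x29, x30, x33}.


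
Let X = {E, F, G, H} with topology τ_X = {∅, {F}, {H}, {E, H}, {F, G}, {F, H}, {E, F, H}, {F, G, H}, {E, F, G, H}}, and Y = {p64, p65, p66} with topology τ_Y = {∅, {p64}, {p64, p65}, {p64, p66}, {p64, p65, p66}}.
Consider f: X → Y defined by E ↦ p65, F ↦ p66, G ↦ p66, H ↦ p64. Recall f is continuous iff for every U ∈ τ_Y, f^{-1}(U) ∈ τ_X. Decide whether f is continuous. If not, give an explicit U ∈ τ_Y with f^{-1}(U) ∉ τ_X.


f IS continuous.

Compute f^{-1}(U) for each U ∈ τ_Y:
  U = ∅: f^{-1}(U) = ∅ ∈ τ_X ✓.
  U = {p64}: f^{-1}(U) = {H} ∈ τ_X ✓.
  U = {p64, p65}: f^{-1}(U) = {E, H} ∈ τ_X ✓.
  U = {p64, p66}: f^{-1}(U) = {F, G, H} ∈ τ_X ✓.
  U = {p64, p65, p66}: f^{-1}(U) = {E, F, G, H} ∈ τ_X ✓.
Every preimage lies in τ_X, so f IS continuous.


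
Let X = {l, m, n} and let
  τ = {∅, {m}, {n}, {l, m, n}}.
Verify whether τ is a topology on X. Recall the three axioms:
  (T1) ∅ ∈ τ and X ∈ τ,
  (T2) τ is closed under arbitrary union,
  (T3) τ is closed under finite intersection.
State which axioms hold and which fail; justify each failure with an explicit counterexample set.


τ is NOT a topology on X.

Axiom (T1): ∅ ∈ τ? Yes; X ∈ τ? Yes.
Axiom (T2/T3): check pairwise unions and intersections of members of τ.
Counterexample for (T2): {m} ∪ {n} = {m, n} ∉ τ. Therefore τ is NOT a topology.


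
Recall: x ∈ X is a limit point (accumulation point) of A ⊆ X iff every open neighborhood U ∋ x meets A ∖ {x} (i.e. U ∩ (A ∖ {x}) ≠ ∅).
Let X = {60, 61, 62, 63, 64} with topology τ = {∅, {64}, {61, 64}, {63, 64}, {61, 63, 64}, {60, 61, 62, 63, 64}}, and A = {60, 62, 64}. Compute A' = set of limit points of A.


A' = {60, 61, 62, 63}

For each x ∈ X, list the open sets U ∈ τ with x ∈ U, then check whether U ∩ (A ∖ {x}) ≠ ∅ for every such U.
  x = 60: opens ∋ x are {60, 61, 62, 63, 64}; each meets A ∖ {60}, so x IS a limit point.
  x = 61: opens ∋ x are {61, 64}, {61, 63, 64}, {60, 61, 62, 63, 64}; each meets A ∖ {61}, so x IS a limit point.
  x = 62: opens ∋ x are {60, 61, 62, 63, 64}; each meets A ∖ {62}, so x IS a limit point.
  x = 63: opens ∋ x are {63, 64}, {61, 63, 64}, {60, 61, 62, 63, 64}; each meets A ∖ {63}, so x IS a limit point.
  x = 64: open {64} ∋ x has {64} ∩ (A ∖ {64}) = ∅, so x is NOT a limit point.
Collecting: A' = {60, 61, 62, 63}.


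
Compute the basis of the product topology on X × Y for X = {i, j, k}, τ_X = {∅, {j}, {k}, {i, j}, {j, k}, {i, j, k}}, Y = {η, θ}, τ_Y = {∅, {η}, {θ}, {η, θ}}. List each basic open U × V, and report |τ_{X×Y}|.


Basis B = {∅ × ∅, {j} × {η}, {j} × {θ}, {k} × {η}, {k} × {θ}, {i, j} × {η}, {i, j} × {θ}, {j} × {η, θ}, {j, k} × {η}, {j, k} × {θ}, {k} × {η, θ}, {i, j, k} × {η}, {i, j, k} × {θ}, {i, j} × {η, θ}, {j, k} × {η, θ}, {i, j, k} × {η, θ}}; |τ_{X×Y}| = 36.

Enumerate products U × V with U ∈ τ_X, V ∈ τ_Y (deduplicated):
  ∅ × ∅ = {} (∅)
  {j} × {η} = {(j,η)}
  {j} × {θ} = {(j,θ)}
  {k} × {η} = {(k,η)}
  {k} × {θ} = {(k,θ)}
  {i, j} × {η} = {(i,η), (j,η)}
  {i, j} × {θ} = {(i,θ), (j,θ)}
  {j} × {η, θ} = {(j,η), (j,θ)}
  {j, k} × {η} = {(j,η), (k,η)}
  {j, k} × {θ} = {(j,θ), (k,θ)}
  {k} × {η, θ} = {(k,η), (k,θ)}
  {i, j, k} × {η} = {(i,η), (j,η), (k,η)}
  {i, j, k} × {θ} = {(i,θ), (j,θ), (k,θ)}
  {i, j} × {η, θ} = {(i,η), (i,θ), (j,η), (j,θ)}
  {j, k} × {η, θ} = {(j,η), (j,θ), (k,η), (k,θ)}
  {i, j, k} × {η, θ} = {(i,η), (i,θ), (j,η), (j,θ), (k,η), (k,θ)}
These 16 distinct sets form the basis B.
Close under arbitrary unions to get τ_{X×Y}; counting gives |τ_{X×Y}| = 36.


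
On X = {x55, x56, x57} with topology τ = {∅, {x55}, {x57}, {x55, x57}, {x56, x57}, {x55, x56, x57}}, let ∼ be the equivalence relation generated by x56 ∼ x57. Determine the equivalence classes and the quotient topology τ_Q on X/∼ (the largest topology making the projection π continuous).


X/∼ = {[x55], [x56=x57]}; |τ_Q| = 4.

Equivalence classes: [x55], [x56=x57].
Quotient map π: X → X/∼ sends x55 ↦ [x55], x56 ↦ [x56=x57], x57 ↦ [x56=x57].
For each subset V ⊆ X/∼, compute π^{-1}(V) ⊆ X and check whether π^{-1}(V) ∈ τ. V is open in τ_Q iff π^{-1}(V) ∈ τ.
  V = {}: π^{-1}(V) = ∅ ∈ τ ✓.
  V = {[x55]}: π^{-1}(V) = {x55} ∈ τ ✓.
  V = {[x56=x57]}: π^{-1}(V) = {x56, x57} ∈ τ ✓.
  V = {[x55], [x56=x57]}: π^{-1}(V) = {x55, x56, x57} ∈ τ ✓.
Open sets in the quotient: τ_Q = {{}, {[x55]}, {[x56=x57]}, {[x55], [x56=x57]}} (4 elements).


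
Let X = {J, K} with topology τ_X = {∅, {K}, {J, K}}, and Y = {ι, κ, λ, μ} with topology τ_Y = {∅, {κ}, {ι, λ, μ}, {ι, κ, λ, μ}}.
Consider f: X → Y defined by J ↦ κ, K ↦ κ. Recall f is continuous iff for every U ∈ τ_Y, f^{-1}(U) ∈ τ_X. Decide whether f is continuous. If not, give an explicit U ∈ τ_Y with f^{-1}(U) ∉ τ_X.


f IS continuous.

Compute f^{-1}(U) for each U ∈ τ_Y:
  U = ∅: f^{-1}(U) = ∅ ∈ τ_X ✓.
  U = {κ}: f^{-1}(U) = {J, K} ∈ τ_X ✓.
  U = {ι, λ, μ}: f^{-1}(U) = ∅ ∈ τ_X ✓.
  U = {ι, κ, λ, μ}: f^{-1}(U) = {J, K} ∈ τ_X ✓.
Every preimage lies in τ_X, so f IS continuous.


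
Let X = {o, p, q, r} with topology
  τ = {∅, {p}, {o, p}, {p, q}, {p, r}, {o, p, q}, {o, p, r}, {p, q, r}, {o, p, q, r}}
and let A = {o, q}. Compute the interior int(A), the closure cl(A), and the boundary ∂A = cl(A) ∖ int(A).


int(A) = ∅, cl(A) = {o, q}, ∂A = {o, q}.

Closed sets in (X, τ) are complements of opens:
  closed(X, τ) = {∅, {o}, {q}, {r}, {o, q}, {o, r}, {q, r}, {o, q, r}, {o, p, q, r}}.
int(A) = ⋃ {U ∈ τ : U ⊆ A}. Opens contained in A: ∅.
Taking the union of these: int(A) = ∅.
cl(A) = ⋂ {C closed : A ⊆ C}. Closed sets containing A: {o, q}, {o, q, r}, {o, p, q, r}.
Intersecting these: cl(A) = {o, q}.
∂A = cl(A) ∖ int(A) = {o, q} ∖ ∅ = {o, q}.


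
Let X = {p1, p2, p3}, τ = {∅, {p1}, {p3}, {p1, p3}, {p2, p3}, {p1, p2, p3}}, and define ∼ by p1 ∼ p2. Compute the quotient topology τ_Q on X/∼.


X/∼ = {[p1=p2], [p3]}; |τ_Q| = 3.

Equivalence classes: [p1=p2], [p3].
Quotient map π: X → X/∼ sends p1 ↦ [p1=p2], p2 ↦ [p1=p2], p3 ↦ [p3].
For each subset V ⊆ X/∼, compute π^{-1}(V) ⊆ X and check whether π^{-1}(V) ∈ τ. V is open in τ_Q iff π^{-1}(V) ∈ τ.
  V = {}: π^{-1}(V) = ∅ ∈ τ ✓.
  V = {[p1=p2]}: π^{-1}(V) = {p1, p2} ∉ τ ✗.
  V = {[p3]}: π^{-1}(V) = {p3} ∈ τ ✓.
  V = {[p1=p2], [p3]}: π^{-1}(V) = {p1, p2, p3} ∈ τ ✓.
Open sets in the quotient: τ_Q = {{}, {[p3]}, {[p1=p2], [p3]}} (3 elements).


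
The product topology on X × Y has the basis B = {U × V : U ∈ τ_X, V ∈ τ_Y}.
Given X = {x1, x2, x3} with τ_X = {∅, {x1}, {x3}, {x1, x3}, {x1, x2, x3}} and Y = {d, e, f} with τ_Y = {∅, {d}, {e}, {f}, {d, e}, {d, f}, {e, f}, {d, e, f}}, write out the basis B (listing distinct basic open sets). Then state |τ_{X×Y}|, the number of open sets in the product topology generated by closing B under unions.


Basis B = {∅ × ∅, {x1} × {d}, {x1} × {e}, {x1} × {f}, {x3} × {d}, {x3} × {e}, {x3} × {f}, {x1} × {d, e}, {x1} × {d, f}, {x1, x3} × {d}, {x1} × {e, f}, {x1, x3} × {e}, {x1, x3} × {f}, {x3} × {d, e}, {x3} × {d, f}, {x3} × {e, f}, {x1} × {d, e, f}, {x1, x2, x3} × {d}, {x1, x2, x3} × {e}, {x1, x2, x3} × {f}, {x3} × {d, e, f}, {x1, x3} × {d, e}, {x1, x3} × {d, f}, {x1, x3} × {e, f}, {x1, x3} × {d, e, f}, {x1, x2, x3} × {d, e}, {x1, x2, x3} × {d, f}, {x1, x2, x3} × {e, f}, {x1, x2, x3} × {d, e, f}}; |τ_{X×Y}| = 125.

Enumerate products U × V with U ∈ τ_X, V ∈ τ_Y (deduplicated):
  ∅ × ∅ = {} (∅)
  {x1} × {d} = {(x1,d)}
  {x1} × {e} = {(x1,e)}
  {x1} × {f} = {(x1,f)}
  {x3} × {d} = {(x3,d)}
  {x3} × {e} = {(x3,e)}
  {x3} × {f} = {(x3,f)}
  {x1} × {d, e} = {(x1,d), (x1,e)}
  {x1} × {d, f} = {(x1,d), (x1,f)}
  {x1, x3} × {d} = {(x1,d), (x3,d)}
  {x1} × {e, f} = {(x1,e), (x1,f)}
  {x1, x3} × {e} = {(x1,e), (x3,e)}
  {x1, x3} × {f} = {(x1,f), (x3,f)}
  {x3} × {d, e} = {(x3,d), (x3,e)}
  {x3} × {d, f} = {(x3,d), (x3,f)}
  {x3} × {e, f} = {(x3,e), (x3,f)}
  {x1} × {d, e, f} = {(x1,d), (x1,e), (x1,f)}
  {x1, x2, x3} × {d} = {(x1,d), (x2,d), (x3,d)}
  {x1, x2, x3} × {e} = {(x1,e), (x2,e), (x3,e)}
  {x1, x2, x3} × {f} = {(x1,f), (x2,f), (x3,f)}
  {x3} × {d, e, f} = {(x3,d), (x3,e), (x3,f)}
  {x1, x3} × {d, e} = {(x1,d), (x1,e), (x3,d), (x3,e)}
  {x1, x3} × {d, f} = {(x1,d), (x1,f), (x3,d), (x3,f)}
  {x1, x3} × {e, f} = {(x1,e), (x1,f), (x3,e), (x3,f)}
  {x1, x3} × {d, e, f} = {(x1,d), (x1,e), (x1,f), (x3,d), (x3,e), (x3,f)}
  {x1, x2, x3} × {d, e} = {(x1,d), (x1,e), (x2,d), (x2,e), (x3,d), (x3,e)}
  {x1, x2, x3} × {d, f} = {(x1,d), (x1,f), (x2,d), (x2,f), (x3,d), (x3,f)}
  {x1, x2, x3} × {e, f} = {(x1,e), (x1,f), (x2,e), (x2,f), (x3,e), (x3,f)}
  {x1, x2, x3} × {d, e, f} = {(x1,d), (x1,e), (x1,f), (x2,d), (x2,e), (x2,f), (x3,d), (x3,e), (x3,f)}
These 29 distinct sets form the basis B.
Close under arbitrary unions to get τ_{X×Y}; counting gives |τ_{X×Y}| = 125.


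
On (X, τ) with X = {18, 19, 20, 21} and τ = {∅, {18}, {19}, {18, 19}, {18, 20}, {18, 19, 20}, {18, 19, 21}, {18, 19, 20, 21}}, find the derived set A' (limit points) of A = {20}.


A' = ∅

For each x ∈ X, list the open sets U ∈ τ with x ∈ U, then check whether U ∩ (A ∖ {x}) ≠ ∅ for every such U.
  x = 18: open {18} ∋ x has {18} ∩ (A ∖ {18}) = ∅, so x is NOT a limit point.
  x = 19: open {19} ∋ x has {19} ∩ (A ∖ {19}) = ∅, so x is NOT a limit point.
  x = 20: open {18, 20} ∋ x has {18, 20} ∩ (A ∖ {20}) = ∅, so x is NOT a limit point.
  x = 21: open {18, 19, 21} ∋ x has {18, 19, 21} ∩ (A ∖ {21}) = ∅, so x is NOT a limit point.
Collecting: A' = ∅.


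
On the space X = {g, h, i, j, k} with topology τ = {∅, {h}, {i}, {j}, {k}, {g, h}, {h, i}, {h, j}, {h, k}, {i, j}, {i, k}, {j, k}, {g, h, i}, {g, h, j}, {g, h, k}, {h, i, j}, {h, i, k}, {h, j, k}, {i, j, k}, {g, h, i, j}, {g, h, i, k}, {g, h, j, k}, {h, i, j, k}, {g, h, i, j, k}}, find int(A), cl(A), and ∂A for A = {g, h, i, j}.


int(A) = {g, h, i, j}, cl(A) = {g, h, i, j}, ∂A = ∅.

Closed sets in (X, τ) are complements of opens:
  closed(X, τ) = {∅, {g}, {i}, {j}, {k}, {g, h}, {g, i}, {g, j}, {g, k}, {i, j}, {i, k}, {j, k}, {g, h, i}, {g, h, j}, {g, h, k}, {g, i, j}, {g, i, k}, {g, j, k}, {i, j, k}, {g, h, i, j}, {g, h, i, k}, {g, h, j, k}, {g, i, j, k}, {g, h, i, j, k}}.
int(A) = ⋃ {U ∈ τ : U ⊆ A}. Opens contained in A: ∅, {h}, {i}, {j}, {g, h}, {h, i}, {h, j}, {i, j}, {g, h, i}, {g, h, j}, {h, i, j}, {g, h, i, j}.
Taking the union of these: int(A) = {g, h, i, j}.
cl(A) = ⋂ {C closed : A ⊆ C}. Closed sets containing A: {g, h, i, j}, {g, h, i, j, k}.
Intersecting these: cl(A) = {g, h, i, j}.
∂A = cl(A) ∖ int(A) = {g, h, i, j} ∖ {g, h, i, j} = ∅.


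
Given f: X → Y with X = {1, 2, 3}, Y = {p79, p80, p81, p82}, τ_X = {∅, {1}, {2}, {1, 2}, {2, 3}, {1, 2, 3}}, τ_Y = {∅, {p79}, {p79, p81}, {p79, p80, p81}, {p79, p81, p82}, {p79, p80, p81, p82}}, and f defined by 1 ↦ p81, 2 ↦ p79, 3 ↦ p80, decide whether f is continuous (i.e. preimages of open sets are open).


f IS continuous.

Compute f^{-1}(U) for each U ∈ τ_Y:
  U = ∅: f^{-1}(U) = ∅ ∈ τ_X ✓.
  U = {p79}: f^{-1}(U) = {2} ∈ τ_X ✓.
  U = {p79, p81}: f^{-1}(U) = {1, 2} ∈ τ_X ✓.
  U = {p79, p80, p81}: f^{-1}(U) = {1, 2, 3} ∈ τ_X ✓.
  U = {p79, p81, p82}: f^{-1}(U) = {1, 2} ∈ τ_X ✓.
  U = {p79, p80, p81, p82}: f^{-1}(U) = {1, 2, 3} ∈ τ_X ✓.
Every preimage lies in τ_X, so f IS continuous.


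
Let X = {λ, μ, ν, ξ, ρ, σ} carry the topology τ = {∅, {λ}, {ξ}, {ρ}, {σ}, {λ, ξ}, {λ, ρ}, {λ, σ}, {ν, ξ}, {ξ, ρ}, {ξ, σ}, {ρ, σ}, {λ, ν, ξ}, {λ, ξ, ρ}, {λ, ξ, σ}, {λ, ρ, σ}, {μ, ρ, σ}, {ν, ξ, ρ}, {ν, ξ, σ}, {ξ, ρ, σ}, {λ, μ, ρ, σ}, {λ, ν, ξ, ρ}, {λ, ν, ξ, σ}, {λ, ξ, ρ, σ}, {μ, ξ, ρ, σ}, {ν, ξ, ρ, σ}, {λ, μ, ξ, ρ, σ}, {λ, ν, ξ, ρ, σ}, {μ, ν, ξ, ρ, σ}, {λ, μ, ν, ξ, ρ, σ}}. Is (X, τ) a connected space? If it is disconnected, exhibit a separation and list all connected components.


(X, τ) is disconnected; components = [{λ}, {ν, ξ}, {μ, ρ, σ}].

Find clopen sets (U ∈ τ with X ∖ U ∈ τ):
  U = ∅, X ∖ U = {λ, μ, ν, ξ, ρ, σ} — both open, so U is clopen.
  U = {λ}, X ∖ U = {μ, ν, ξ, ρ, σ} — both open, so U is clopen.
  U = {ν, ξ}, X ∖ U = {λ, μ, ρ, σ} — both open, so U is clopen.
  U = {λ, ν, ξ}, X ∖ U = {μ, ρ, σ} — both open, so U is clopen.
  U = {μ, ρ, σ}, X ∖ U = {λ, ν, ξ} — both open, so U is clopen.
  U = {λ, μ, ρ, σ}, X ∖ U = {ν, ξ} — both open, so U is clopen.
  U = {μ, ν, ξ, ρ, σ}, X ∖ U = {λ} — both open, so U is clopen.
  U = {λ, μ, ν, ξ, ρ, σ}, X ∖ U = ∅ — both open, so U is clopen.
Nontrivial clopen(s) exist: e.g. {λ, ν, ξ}. So (X, τ) is disconnected.
Compute connected components by grouping points that agree on all clopens:
  component: {λ}
  component: {ν, ξ}
  component: {μ, ρ, σ}


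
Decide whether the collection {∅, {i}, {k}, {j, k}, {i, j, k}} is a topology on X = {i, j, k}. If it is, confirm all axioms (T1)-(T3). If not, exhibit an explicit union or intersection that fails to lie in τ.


τ is NOT a topology on X.

Axiom (T1): ∅ ∈ τ? Yes; X ∈ τ? Yes.
Axiom (T2/T3): check pairwise unions and intersections of members of τ.
Counterexample for (T2): {i} ∪ {k} = {i, k} ∉ τ. Therefore τ is NOT a topology.


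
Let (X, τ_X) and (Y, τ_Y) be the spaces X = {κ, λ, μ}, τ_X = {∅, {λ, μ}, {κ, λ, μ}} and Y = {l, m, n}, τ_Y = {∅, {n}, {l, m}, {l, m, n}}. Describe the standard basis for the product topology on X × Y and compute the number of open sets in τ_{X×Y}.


Basis B = {∅ × ∅, {λ, μ} × {n}, {κ, λ, μ} × {n}, {λ, μ} × {l, m}, {κ, λ, μ} × {l, m}, {λ, μ} × {l, m, n}, {κ, λ, μ} × {l, m, n}}; |τ_{X×Y}| = 9.

Enumerate products U × V with U ∈ τ_X, V ∈ τ_Y (deduplicated):
  ∅ × ∅ = {} (∅)
  {λ, μ} × {n} = {(λ,n), (μ,n)}
  {κ, λ, μ} × {n} = {(κ,n), (λ,n), (μ,n)}
  {λ, μ} × {l, m} = {(λ,l), (λ,m), (μ,l), (μ,m)}
  {κ, λ, μ} × {l, m} = {(κ,l), (κ,m), (λ,l), (λ,m), (μ,l), (μ,m)}
  {λ, μ} × {l, m, n} = {(λ,l), (λ,m), (λ,n), (μ,l), (μ,m), (μ,n)}
  {κ, λ, μ} × {l, m, n} = {(κ,l), (κ,m), (κ,n), (λ,l), (λ,m), (λ,n), (μ,l), (μ,m), (μ,n)}
These 7 distinct sets form the basis B.
Close under arbitrary unions to get τ_{X×Y}; counting gives |τ_{X×Y}| = 9.


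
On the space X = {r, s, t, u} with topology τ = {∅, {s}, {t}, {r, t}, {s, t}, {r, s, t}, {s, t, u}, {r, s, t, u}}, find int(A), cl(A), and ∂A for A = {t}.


int(A) = {t}, cl(A) = {r, t, u}, ∂A = {r, u}.

Closed sets in (X, τ) are complements of opens:
  closed(X, τ) = {∅, {r}, {u}, {r, u}, {s, u}, {r, s, u}, {r, t, u}, {r, s, t, u}}.
int(A) = ⋃ {U ∈ τ : U ⊆ A}. Opens contained in A: ∅, {t}.
Taking the union of these: int(A) = {t}.
cl(A) = ⋂ {C closed : A ⊆ C}. Closed sets containing A: {r, t, u}, {r, s, t, u}.
Intersecting these: cl(A) = {r, t, u}.
∂A = cl(A) ∖ int(A) = {r, t, u} ∖ {t} = {r, u}.
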